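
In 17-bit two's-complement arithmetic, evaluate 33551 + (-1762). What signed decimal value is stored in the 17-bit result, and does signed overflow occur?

31789; no overflow

33551 → 01000001100001111
-1762 → 11111100100011110
  01000001100001111
+ 11111100100011110
= 00111110000101101  (discard carry-out 1)
Result 00111110000101101: MSB = 0 → value 31789.
Addends have opposite signs, so signed overflow cannot occur.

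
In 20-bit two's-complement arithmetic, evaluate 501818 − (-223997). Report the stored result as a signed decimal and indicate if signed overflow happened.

501818 → 01111010100000111010
-223997 → 11001001010100000011
Subtract via negate-and-add: invert 11001001010100000011 + 1 = 00110110101011111101 (i.e. 223997).
  01111010100000111010
+ 00110110101011111101
= 10110001001100110111
Result 10110001001100110111: MSB = 1 → 725815 − 1048576 = -322761.
Both addends (after negating the subtrahend) are non-negative but the stored result is negative: signed overflow. The true value 501818 − (-223997) = 725815 lies outside [-524288, 524287].

-322761; overflow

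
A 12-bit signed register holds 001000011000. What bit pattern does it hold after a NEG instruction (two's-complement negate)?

Invert: 110111100111. Add 1: 110111101000.
Check: 001000011000 = 536, 110111101000 = -536.

110111101000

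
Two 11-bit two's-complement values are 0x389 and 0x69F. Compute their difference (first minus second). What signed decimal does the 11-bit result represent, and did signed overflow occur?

-790; overflow

0x389 = 01110001001 = 905 (signed)
0x69F = 11010011111 = -353 (signed)
Subtract via negate-and-add: invert 11010011111 + 1 = 00101100001 (i.e. 353).
  01110001001
+ 00101100001
= 10011101010
Result 10011101010: MSB = 1 → 1258 − 2048 = -790.
Both addends (after negating the subtrahend) are non-negative but the stored result is negative: signed overflow. The true value 905 − (-353) = 1258 lies outside [-1024, 1023].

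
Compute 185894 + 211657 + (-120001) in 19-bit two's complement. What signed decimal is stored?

-246738

185894 + 211657 = 397551 → wraps to -126737 (1100001000011101111)
-126737 + (-120001) = -246738 (1000011110000101110)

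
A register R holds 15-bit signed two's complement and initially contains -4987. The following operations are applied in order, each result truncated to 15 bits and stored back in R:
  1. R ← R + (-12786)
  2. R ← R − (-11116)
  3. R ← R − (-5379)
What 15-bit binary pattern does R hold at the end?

111101100000010

Start: R = -4987 = 110110010000101.
R = -4987 + (-12786) = -17773; wraps to 14995 = 011101010010011
R = 14995 − (-11116) = 26111; wraps to -6657 = 110010111111111
R = -6657 − (-5379) = -1278 = 111101100000010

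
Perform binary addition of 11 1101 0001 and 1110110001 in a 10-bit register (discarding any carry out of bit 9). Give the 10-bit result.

  1111010001
+ 1110110001
= 1110000010  (discard carry-out 1)

1110000010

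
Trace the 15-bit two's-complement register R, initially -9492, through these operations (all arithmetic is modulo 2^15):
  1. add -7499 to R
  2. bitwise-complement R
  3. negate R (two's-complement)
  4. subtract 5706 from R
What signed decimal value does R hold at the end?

10072

Start: R = -9492 = 101101011101100.
R = -9492 + (-7499) = -16991; wraps to 15777 = 011110110100001
R = NOT 011110110100001 = 100001001011110 = -15778
R = −(-15778) = 15778 = 011110110100010
R = 15778 − 5706 = 10072 = 010011101011000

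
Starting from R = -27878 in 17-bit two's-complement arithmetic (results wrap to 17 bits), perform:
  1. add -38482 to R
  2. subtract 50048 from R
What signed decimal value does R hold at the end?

Start: R = -27878 = 11001001100011010.
R = -27878 + (-38482) = -66360; wraps to 64712 = 01111110011001000
R = 64712 − 50048 = 14664 = 00011100101001000

14664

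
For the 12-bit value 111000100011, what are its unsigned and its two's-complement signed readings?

unsigned = 3619, signed = -477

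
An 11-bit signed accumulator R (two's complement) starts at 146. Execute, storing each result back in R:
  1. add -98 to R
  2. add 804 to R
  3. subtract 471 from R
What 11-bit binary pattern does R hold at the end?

00101111101

Start: R = 146 = 00010010010.
R = 146 + (-98) = 48 = 00000110000
R = 48 + 804 = 852 = 01101010100
R = 852 − 471 = 381 = 00101111101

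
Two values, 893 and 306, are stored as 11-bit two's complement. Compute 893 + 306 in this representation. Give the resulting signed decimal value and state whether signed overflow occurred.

-849; overflow

893 → 01101111101
306 → 00100110010
  01101111101
+ 00100110010
= 10010101111
Result 10010101111: MSB = 1 → 1199 − 2048 = -849.
Both addends are non-negative but the stored result is negative: signed overflow. The true value 893 + 306 = 1199 lies outside [-1024, 1023].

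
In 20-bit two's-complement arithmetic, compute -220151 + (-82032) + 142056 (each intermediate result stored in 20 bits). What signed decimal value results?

-220151 + (-82032) = -302183 (10110110001110011001)
-302183 + 142056 = -160127 (11011000111010000001)

-160127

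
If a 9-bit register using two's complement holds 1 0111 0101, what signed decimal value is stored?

MSB is 1, so the value is negative.
Unsigned reading: 373. Subtract 2^9 = 512: 373 − 512 = -139.

-139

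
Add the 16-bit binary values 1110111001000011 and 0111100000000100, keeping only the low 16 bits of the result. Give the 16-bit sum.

  1110111001000011
+ 0111100000000100
= 0110011001000111  (discard carry-out 1)

0110011001000111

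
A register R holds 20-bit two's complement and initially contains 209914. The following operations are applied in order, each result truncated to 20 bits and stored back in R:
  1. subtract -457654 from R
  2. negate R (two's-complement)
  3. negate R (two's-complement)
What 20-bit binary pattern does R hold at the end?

10100010111110110000

Start: R = 209914 = 00110011001111111010.
R = 209914 − (-457654) = 667568; wraps to -381008 = 10100010111110110000
R = −(-381008) = 381008 = 01011101000001010000
R = −(381008) = -381008 = 10100010111110110000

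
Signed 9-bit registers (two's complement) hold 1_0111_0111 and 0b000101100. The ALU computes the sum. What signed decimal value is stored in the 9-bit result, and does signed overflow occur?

-93; no overflow

1_0111_0111 → 101110111 = -137 (signed)
0b000101100 → 000101100 = 44 (signed)
  101110111
+ 000101100
= 110100011
Result 110100011: MSB = 1 → 419 − 512 = -93.
Addends have opposite signs, so signed overflow cannot occur.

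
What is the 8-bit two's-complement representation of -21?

11101011

|-21| = 21 = 00010101 in 8 bits.
Invert the bits: 11101010. Add 1: 11101011.
Check: 11101011 reads as 235 − 256 = -21.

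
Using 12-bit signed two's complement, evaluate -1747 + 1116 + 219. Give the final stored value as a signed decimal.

-412

-1747 + 1116 = -631 (110110001001)
-631 + 219 = -412 (111001100100)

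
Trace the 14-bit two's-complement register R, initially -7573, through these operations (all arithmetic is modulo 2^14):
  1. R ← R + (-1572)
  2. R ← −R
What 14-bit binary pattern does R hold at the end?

10001110111001

Start: R = -7573 = 10001001101011.
R = -7573 + (-1572) = -9145; wraps to 7239 = 01110001000111
R = −(7239) = -7239 = 10001110111001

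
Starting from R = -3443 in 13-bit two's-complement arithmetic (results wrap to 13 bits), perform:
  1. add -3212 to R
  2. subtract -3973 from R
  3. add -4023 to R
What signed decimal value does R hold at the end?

Start: R = -3443 = 1001010001101.
R = -3443 + (-3212) = -6655; wraps to 1537 = 0011000000001
R = 1537 − (-3973) = 5510; wraps to -2682 = 1010110000110
R = -2682 + (-4023) = -6705; wraps to 1487 = 0010111001111

1487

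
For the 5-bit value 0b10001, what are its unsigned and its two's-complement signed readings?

Unsigned: 10001 = 17.
Signed: MSB=1 → 17 − 32 = -15.

unsigned = 17, signed = -15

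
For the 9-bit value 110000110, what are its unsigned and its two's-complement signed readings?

Unsigned: 110000110 = 390.
Signed: MSB=1 → 390 − 512 = -122.

unsigned = 390, signed = -122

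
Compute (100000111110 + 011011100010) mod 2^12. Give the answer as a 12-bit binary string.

111100100000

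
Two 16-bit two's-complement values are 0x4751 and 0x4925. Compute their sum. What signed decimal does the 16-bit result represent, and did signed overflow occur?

-28554; overflow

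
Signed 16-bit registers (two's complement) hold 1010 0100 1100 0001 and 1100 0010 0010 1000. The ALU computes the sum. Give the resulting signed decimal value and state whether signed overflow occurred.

26345; overflow

1010 0100 1100 0001 → 1010010011000001 = -23359 (signed)
1100 0010 0010 1000 → 1100001000101000 = -15832 (signed)
  1010010011000001
+ 1100001000101000
= 0110011011101001  (discard carry-out 1)
Result 0110011011101001: MSB = 0 → value 26345.
Both addends are negative but the stored result is non-negative: signed overflow. The true value -23359 + (-15832) = -39191 lies outside [-32768, 32767].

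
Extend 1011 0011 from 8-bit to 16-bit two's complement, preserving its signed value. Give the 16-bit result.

MSB of 10110011 is 1; replicate it into the new high bits.
11111111|10110011 → 1111111110110011 (still -77).

1111111110110011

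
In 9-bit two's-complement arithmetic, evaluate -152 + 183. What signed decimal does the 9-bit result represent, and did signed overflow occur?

-152 → 101101000
183 → 010110111
  101101000
+ 010110111
= 000011111  (discard carry-out 1)
Result 000011111: MSB = 0 → value 31.
Addends have opposite signs, so signed overflow cannot occur.

31; no overflow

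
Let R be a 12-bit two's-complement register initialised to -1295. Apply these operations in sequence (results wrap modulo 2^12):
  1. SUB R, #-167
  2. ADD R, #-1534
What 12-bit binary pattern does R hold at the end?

Start: R = -1295 = 101011110001.
R = -1295 − (-167) = -1128 = 101110011000
R = -1128 + (-1534) = -2662; wraps to 1434 = 010110011010

010110011010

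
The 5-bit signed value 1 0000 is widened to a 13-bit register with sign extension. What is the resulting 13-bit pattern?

1111111110000

MSB of 10000 is 1; replicate it into the new high bits.
11111111|10000 → 1111111110000 (still -16).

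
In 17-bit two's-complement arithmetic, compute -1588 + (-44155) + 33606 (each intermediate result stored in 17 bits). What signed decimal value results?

-1588 + (-44155) = -45743 (10100110101010001)
-45743 + 33606 = -12137 (11101000010010111)

-12137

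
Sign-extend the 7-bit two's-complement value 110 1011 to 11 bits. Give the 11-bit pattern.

11111101011

MSB of 1101011 is 1; replicate it into the new high bits.
1111|1101011 → 11111101011 (still -21).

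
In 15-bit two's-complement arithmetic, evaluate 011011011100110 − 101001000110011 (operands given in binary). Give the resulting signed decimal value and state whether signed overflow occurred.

-6989; overflow

011011011100110 = 14054 (signed)
101001000110011 = -11725 (signed)
Subtract via negate-and-add: invert 101001000110011 + 1 = 010110111001101 (i.e. 11725).
  011011011100110
+ 010110111001101
= 110010010110011
Result 110010010110011: MSB = 1 → 25779 − 32768 = -6989.
Both addends (after negating the subtrahend) are non-negative but the stored result is negative: signed overflow. The true value 14054 − (-11725) = 25779 lies outside [-16384, 16383].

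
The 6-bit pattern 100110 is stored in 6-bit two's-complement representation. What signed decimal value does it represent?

MSB is 1, so the value is negative.
Invert: 011001. Add 1: 011010 = 26. So the value is −26.

-26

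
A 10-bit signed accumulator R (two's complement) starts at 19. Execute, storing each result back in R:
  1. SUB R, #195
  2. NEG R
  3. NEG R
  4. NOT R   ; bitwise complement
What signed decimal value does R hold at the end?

175

Start: R = 19 = 0000010011.
R = 19 − 195 = -176 = 1101010000
R = −(-176) = 176 = 0010110000
R = −(176) = -176 = 1101010000
R = NOT 1101010000 = 0010101111 = 175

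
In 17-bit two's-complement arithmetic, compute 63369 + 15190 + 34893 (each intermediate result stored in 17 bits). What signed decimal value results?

-17620

63369 + 15190 = 78559 → wraps to -52513 (10011001011011111)
-52513 + 34893 = -17620 (11011101100101100)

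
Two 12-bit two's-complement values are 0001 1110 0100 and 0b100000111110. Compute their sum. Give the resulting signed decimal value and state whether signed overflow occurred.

-1502; no overflow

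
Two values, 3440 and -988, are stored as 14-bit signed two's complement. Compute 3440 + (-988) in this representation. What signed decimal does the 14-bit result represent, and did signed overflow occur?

3440 → 00110101110000
-988 → 11110000100100
  00110101110000
+ 11110000100100
= 00100110010100  (discard carry-out 1)
Result 00100110010100: MSB = 0 → value 2452.
Addends have opposite signs, so signed overflow cannot occur.

2452; no overflow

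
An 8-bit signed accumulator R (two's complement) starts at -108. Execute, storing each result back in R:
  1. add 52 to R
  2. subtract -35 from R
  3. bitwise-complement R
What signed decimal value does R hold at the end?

20

Start: R = -108 = 10010100.
R = -108 + 52 = -56 = 11001000
R = -56 − (-35) = -21 = 11101011
R = NOT 11101011 = 00010100 = 20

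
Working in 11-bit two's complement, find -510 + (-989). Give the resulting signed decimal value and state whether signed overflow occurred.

549; overflow

-510 → 11000000010
-989 → 10000100011
  11000000010
+ 10000100011
= 01000100101  (discard carry-out 1)
Result 01000100101: MSB = 0 → value 549.
Both addends are negative but the stored result is non-negative: signed overflow. The true value -510 + (-989) = -1499 lies outside [-1024, 1023].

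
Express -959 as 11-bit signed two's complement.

10001000001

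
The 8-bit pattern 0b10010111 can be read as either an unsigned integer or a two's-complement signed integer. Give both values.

unsigned = 151, signed = -105

Unsigned: 10010111 = 151.
Signed: MSB=1 → 151 − 256 = -105.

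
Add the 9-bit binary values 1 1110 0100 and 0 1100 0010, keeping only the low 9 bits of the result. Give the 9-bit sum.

  111100100
+ 011000010
= 010100110  (discard carry-out 1)

010100110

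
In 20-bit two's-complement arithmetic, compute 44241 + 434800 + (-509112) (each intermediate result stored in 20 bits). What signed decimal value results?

-30071

44241 + 434800 = 479041 (01110100111101000001)
479041 + (-509112) = -30071 (11111000101010001001)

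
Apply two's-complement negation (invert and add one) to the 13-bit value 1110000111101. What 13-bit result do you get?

Invert: 0001111000010. Add 1: 0001111000011.
Check: 1110000111101 = -963, 0001111000011 = 963.

0001111000011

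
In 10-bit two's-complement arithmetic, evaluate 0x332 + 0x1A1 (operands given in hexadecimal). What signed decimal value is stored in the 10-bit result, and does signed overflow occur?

211; no overflow

0x332 = 1100110010 = -206 (signed)
0x1A1 = 0110100001 = 417 (signed)
  1100110010
+ 0110100001
= 0011010011  (discard carry-out 1)
Result 0011010011: MSB = 0 → value 211.
Addends have opposite signs, so signed overflow cannot occur.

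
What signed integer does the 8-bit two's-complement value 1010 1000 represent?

MSB is 1, so the value is negative.
Invert: 01010111. Add 1: 01011000 = 88. So the value is −88.

-88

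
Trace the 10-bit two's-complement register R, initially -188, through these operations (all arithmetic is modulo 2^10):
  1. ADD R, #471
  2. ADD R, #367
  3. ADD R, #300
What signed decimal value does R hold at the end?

-74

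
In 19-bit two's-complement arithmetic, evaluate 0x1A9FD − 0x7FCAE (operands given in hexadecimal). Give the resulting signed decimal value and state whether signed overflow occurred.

0x1A9FD = 0011010100111111101 = 109053 (signed)
0x7FCAE = 1111111110010101110 = -850 (signed)
Subtract via negate-and-add: invert 1111111110010101110 + 1 = 0000000001101010010 (i.e. 850).
  0011010100111111101
+ 0000000001101010010
= 0011010110101001111
Result 0011010110101001111: MSB = 0 → value 109903.
Both addends (after negating the subtrahend) are non-negative and so is the stored result: no signed overflow.

109903; no overflow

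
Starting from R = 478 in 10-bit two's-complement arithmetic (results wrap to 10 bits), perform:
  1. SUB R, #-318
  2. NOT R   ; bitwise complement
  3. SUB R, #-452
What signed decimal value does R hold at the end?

Start: R = 478 = 0111011110.
R = 478 − (-318) = 796; wraps to -228 = 1100011100
R = NOT 1100011100 = 0011100011 = 227
R = 227 − (-452) = 679; wraps to -345 = 1010100111

-345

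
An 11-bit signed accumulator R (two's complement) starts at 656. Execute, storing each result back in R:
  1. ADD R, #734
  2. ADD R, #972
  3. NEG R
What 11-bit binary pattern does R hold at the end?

Start: R = 656 = 01010010000.
R = 656 + 734 = 1390; wraps to -658 = 10101101110
R = -658 + 972 = 314 = 00100111010
R = −(314) = -314 = 11011000110

11011000110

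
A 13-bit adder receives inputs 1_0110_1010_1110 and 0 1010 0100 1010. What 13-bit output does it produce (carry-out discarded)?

0000011111000

  1011010101110
+ 0101001001010
= 0000011111000  (discard carry-out 1)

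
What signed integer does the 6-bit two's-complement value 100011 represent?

-29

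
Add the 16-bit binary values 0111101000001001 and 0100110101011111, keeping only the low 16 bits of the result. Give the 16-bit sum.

1100011101101000

  0111101000001001
+ 0100110101011111
= 1100011101101000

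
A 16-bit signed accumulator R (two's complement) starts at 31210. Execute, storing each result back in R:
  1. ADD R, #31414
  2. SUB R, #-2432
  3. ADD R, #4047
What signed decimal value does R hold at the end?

Start: R = 31210 = 0111100111101010.
R = 31210 + 31414 = 62624; wraps to -2912 = 1111010010100000
R = -2912 − (-2432) = -480 = 1111111000100000
R = -480 + 4047 = 3567 = 0000110111101111

3567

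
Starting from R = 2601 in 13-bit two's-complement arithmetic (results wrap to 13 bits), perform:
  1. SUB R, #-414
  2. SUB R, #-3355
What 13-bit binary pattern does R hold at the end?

1100011100010

Start: R = 2601 = 0101000101001.
R = 2601 − (-414) = 3015 = 0101111000111
R = 3015 − (-3355) = 6370; wraps to -1822 = 1100011100010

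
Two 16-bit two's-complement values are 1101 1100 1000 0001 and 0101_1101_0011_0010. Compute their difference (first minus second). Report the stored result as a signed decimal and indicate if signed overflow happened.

1101 1100 1000 0001 → 1101110010000001 = -9087 (signed)
0101_1101_0011_0010 → 0101110100110010 = 23858 (signed)
Subtract via negate-and-add: invert 0101110100110010 + 1 = 1010001011001110 (i.e. -23858).
  1101110010000001
+ 1010001011001110
= 0111111101001111  (discard carry-out 1)
Result 0111111101001111: MSB = 0 → value 32591.
Both addends (after negating the subtrahend) are negative but the stored result is non-negative: signed overflow. The true value -9087 − 23858 = -32945 lies outside [-32768, 32767].

32591; overflow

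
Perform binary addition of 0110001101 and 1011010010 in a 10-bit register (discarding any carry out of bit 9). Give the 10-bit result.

0001011111

  0110001101
+ 1011010010
= 0001011111  (discard carry-out 1)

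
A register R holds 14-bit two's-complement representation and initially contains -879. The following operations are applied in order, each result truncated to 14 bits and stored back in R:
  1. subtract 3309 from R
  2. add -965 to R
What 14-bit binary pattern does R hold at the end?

10101111011111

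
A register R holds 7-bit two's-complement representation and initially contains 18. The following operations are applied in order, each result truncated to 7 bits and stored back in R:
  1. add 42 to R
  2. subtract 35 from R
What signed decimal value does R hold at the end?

Start: R = 18 = 0010010.
R = 18 + 42 = 60 = 0111100
R = 60 − 35 = 25 = 0011001

25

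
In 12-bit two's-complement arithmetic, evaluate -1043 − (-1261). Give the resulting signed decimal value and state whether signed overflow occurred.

-1043 → 101111101101
-1261 → 101100010011
Subtract via negate-and-add: invert 101100010011 + 1 = 010011101101 (i.e. 1261).
  101111101101
+ 010011101101
= 000011011010  (discard carry-out 1)
Result 000011011010: MSB = 0 → value 218.
Addends (after negating the subtrahend) have opposite signs, so signed overflow cannot occur.

218; no overflow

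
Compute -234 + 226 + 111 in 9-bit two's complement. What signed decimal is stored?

103

-234 + 226 = -8 (111111000)
-8 + 111 = 103 (001100111)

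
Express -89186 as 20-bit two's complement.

|-89186| = 89186 = 00010101110001100010 in 20 bits.
Invert the bits: 11101010001110011101. Add 1: 11101010001110011110.

11101010001110011110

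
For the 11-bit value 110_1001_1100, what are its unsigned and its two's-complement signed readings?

unsigned = 1692, signed = -356

Unsigned: 11010011100 = 1692.
Signed: MSB=1 → 1692 − 2048 = -356.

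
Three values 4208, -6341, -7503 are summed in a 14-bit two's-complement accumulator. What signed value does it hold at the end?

6748

4208 + (-6341) = -2133 (11011110101011)
-2133 + (-7503) = -9636 → wraps to 6748 (01101001011100)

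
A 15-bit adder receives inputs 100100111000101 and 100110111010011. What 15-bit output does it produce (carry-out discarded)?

  100100111000101
+ 100110111010011
= 001011110011000  (discard carry-out 1)

001011110011000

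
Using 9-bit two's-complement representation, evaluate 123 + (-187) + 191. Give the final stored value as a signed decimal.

123 + (-187) = -64 (111000000)
-64 + 191 = 127 (001111111)

127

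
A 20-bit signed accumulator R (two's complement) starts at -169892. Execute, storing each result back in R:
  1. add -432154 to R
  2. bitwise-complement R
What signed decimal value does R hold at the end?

Start: R = -169892 = 11010110100001011100.
R = -169892 + (-432154) = -602046; wraps to 446530 = 01101101000001000010
R = NOT 01101101000001000010 = 10010010111110111101 = -446531

-446531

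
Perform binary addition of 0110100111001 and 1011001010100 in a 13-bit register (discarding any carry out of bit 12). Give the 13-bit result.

  0110100111001
+ 1011001010100
= 0001110001101  (discard carry-out 1)

0001110001101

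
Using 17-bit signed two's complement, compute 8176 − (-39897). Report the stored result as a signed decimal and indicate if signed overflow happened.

48073; no overflow

8176 → 00001111111110000
-39897 → 10110010000100111
Subtract via negate-and-add: invert 10110010000100111 + 1 = 01001101111011001 (i.e. 39897).
  00001111111110000
+ 01001101111011001
= 01011101111001001
Result 01011101111001001: MSB = 0 → value 48073.
Both addends (after negating the subtrahend) are non-negative and so is the stored result: no signed overflow.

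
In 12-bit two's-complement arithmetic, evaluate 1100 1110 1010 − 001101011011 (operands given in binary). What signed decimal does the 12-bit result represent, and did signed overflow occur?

1100 1110 1010 → 110011101010 = -790 (signed)
001101011011 = 859 (signed)
Subtract via negate-and-add: invert 001101011011 + 1 = 110010100101 (i.e. -859).
  110011101010
+ 110010100101
= 100110001111  (discard carry-out 1)
Result 100110001111: MSB = 1 → 2447 − 4096 = -1649.
Both addends (after negating the subtrahend) are negative and so is the stored result: no signed overflow.

-1649; no overflow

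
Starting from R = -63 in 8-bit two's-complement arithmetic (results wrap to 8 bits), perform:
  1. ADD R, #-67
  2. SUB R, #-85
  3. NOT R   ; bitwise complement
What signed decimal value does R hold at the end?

Start: R = -63 = 11000001.
R = -63 + (-67) = -130; wraps to 126 = 01111110
R = 126 − (-85) = 211; wraps to -45 = 11010011
R = NOT 11010011 = 00101100 = 44

44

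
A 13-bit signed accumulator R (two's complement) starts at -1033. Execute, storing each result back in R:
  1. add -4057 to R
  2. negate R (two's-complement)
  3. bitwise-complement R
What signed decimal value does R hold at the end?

Start: R = -1033 = 1101111110111.
R = -1033 + (-4057) = -5090; wraps to 3102 = 0110000011110
R = −(3102) = -3102 = 1001111100010
R = NOT 1001111100010 = 0110000011101 = 3101

3101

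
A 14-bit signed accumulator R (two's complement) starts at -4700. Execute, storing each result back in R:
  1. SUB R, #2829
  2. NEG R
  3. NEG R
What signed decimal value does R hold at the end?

-7529

Start: R = -4700 = 10110110100100.
R = -4700 − 2829 = -7529 = 10001010010111
R = −(-7529) = 7529 = 01110101101001
R = −(7529) = -7529 = 10001010010111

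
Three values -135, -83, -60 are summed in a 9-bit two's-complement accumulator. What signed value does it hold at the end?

234

-135 + (-83) = -218 (100100110)
-218 + (-60) = -278 → wraps to 234 (011101010)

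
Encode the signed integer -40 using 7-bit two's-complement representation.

|-40| = 40 = 0101000 in 7 bits.
Invert the bits: 1010111. Add 1: 1011000.

1011000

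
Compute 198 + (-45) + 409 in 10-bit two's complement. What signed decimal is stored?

198 + (-45) = 153 (0010011001)
153 + 409 = 562 → wraps to -462 (1000110010)

-462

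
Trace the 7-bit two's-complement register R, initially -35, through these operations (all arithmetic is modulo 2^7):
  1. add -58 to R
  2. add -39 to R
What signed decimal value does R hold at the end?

-4

Start: R = -35 = 1011101.
R = -35 + (-58) = -93; wraps to 35 = 0100011
R = 35 + (-39) = -4 = 1111100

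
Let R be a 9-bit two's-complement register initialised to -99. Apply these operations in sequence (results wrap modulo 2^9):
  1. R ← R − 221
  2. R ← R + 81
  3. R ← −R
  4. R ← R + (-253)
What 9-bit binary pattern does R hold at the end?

111110010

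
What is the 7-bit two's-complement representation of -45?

1010011

|-45| = 45 = 0101101 in 7 bits.
Invert the bits: 1010010. Add 1: 1010011.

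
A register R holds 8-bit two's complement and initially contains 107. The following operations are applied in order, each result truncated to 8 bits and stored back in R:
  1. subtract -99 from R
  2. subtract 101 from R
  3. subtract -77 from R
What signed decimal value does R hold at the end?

-74

Start: R = 107 = 01101011.
R = 107 − (-99) = 206; wraps to -50 = 11001110
R = -50 − 101 = -151; wraps to 105 = 01101001
R = 105 − (-77) = 182; wraps to -74 = 10110110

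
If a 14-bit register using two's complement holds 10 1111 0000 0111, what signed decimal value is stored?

MSB is 1, so the value is negative.
Invert: 01000011111000. Add 1: 01000011111001 = 4345. So the value is −4345.

-4345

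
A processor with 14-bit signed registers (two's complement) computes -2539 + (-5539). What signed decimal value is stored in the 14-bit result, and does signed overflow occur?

-8078; no overflow

-2539 → 11011000010101
-5539 → 10101001011101
  11011000010101
+ 10101001011101
= 10000001110010  (discard carry-out 1)
Result 10000001110010: MSB = 1 → 8306 − 16384 = -8078.
Both addends are negative and so is the stored result: no signed overflow.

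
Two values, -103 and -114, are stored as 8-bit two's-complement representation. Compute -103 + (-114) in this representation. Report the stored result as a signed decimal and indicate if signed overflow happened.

-103 → 10011001
-114 → 10001110
  10011001
+ 10001110
= 00100111  (discard carry-out 1)
Result 00100111: MSB = 0 → value 39.
Both addends are negative but the stored result is non-negative: signed overflow. The true value -103 + (-114) = -217 lies outside [-128, 127].

39; overflow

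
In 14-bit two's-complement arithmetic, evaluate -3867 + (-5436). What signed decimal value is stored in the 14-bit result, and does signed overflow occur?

-3867 → 11000011100101
-5436 → 10101011000100
  11000011100101
+ 10101011000100
= 01101110101001  (discard carry-out 1)
Result 01101110101001: MSB = 0 → value 7081.
Both addends are negative but the stored result is non-negative: signed overflow. The true value -3867 + (-5436) = -9303 lies outside [-8192, 8191].

7081; overflow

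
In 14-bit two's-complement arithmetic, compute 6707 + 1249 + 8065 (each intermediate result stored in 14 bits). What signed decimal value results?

6707 + 1249 = 7956 (01111100010100)
7956 + 8065 = 16021 → wraps to -363 (11111010010101)

-363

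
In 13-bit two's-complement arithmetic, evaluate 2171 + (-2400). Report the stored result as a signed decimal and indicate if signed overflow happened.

2171 → 0100001111011
-2400 → 1011010100000
  0100001111011
+ 1011010100000
= 1111100011011
Result 1111100011011: MSB = 1 → 7963 − 8192 = -229.
Addends have opposite signs, so signed overflow cannot occur.

-229; no overflow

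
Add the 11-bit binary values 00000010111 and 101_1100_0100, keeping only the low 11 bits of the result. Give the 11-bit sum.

10111011011

  00000010111
+ 10111000100
= 10111011011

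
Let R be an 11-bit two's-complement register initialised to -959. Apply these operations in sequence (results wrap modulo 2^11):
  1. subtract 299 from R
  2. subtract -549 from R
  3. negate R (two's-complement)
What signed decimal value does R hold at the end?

Start: R = -959 = 10001000001.
R = -959 − 299 = -1258; wraps to 790 = 01100010110
R = 790 − (-549) = 1339; wraps to -709 = 10100111011
R = −(-709) = 709 = 01011000101

709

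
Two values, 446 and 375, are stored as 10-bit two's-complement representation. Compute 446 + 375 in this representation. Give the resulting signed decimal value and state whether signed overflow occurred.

446 → 0110111110
375 → 0101110111
  0110111110
+ 0101110111
= 1100110101
Result 1100110101: MSB = 1 → 821 − 1024 = -203.
Both addends are non-negative but the stored result is negative: signed overflow. The true value 446 + 375 = 821 lies outside [-512, 511].

-203; overflow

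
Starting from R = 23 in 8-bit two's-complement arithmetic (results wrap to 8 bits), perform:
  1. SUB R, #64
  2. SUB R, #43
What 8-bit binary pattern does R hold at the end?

Start: R = 23 = 00010111.
R = 23 − 64 = -41 = 11010111
R = -41 − 43 = -84 = 10101100

10101100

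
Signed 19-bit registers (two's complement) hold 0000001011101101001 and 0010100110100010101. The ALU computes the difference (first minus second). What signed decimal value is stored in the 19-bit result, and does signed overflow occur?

-79276; no overflow

0000001011101101001 = 5993 (signed)
0010100110100010101 = 85269 (signed)
Subtract via negate-and-add: invert 0010100110100010101 + 1 = 1101011001011101011 (i.e. -85269).
  0000001011101101001
+ 1101011001011101011
= 1101100101001010100
Result 1101100101001010100: MSB = 1 → 445012 − 524288 = -79276.
Addends (after negating the subtrahend) have opposite signs, so signed overflow cannot occur.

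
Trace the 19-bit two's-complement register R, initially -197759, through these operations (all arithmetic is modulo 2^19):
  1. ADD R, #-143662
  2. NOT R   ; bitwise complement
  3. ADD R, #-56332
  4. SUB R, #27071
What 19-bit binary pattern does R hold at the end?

Start: R = -197759 = 1001111101110000001.
R = -197759 + (-143662) = -341421; wraps to 182867 = 0101100101001010011
R = NOT 0101100101001010011 = 1010011010110101100 = -182868
R = -182868 + (-56332) = -239200 = 1000101100110100000
R = -239200 − 27071 = -266271; wraps to 258017 = 0111110111111100001

0111110111111100001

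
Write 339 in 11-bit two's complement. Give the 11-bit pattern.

339 is non-negative, so write it directly in 11 bits: 00101010011.

00101010011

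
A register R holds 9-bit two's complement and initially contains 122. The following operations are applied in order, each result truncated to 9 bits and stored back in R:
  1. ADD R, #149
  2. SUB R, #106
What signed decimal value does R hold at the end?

165

Start: R = 122 = 001111010.
R = 122 + 149 = 271; wraps to -241 = 100001111
R = -241 − 106 = -347; wraps to 165 = 010100101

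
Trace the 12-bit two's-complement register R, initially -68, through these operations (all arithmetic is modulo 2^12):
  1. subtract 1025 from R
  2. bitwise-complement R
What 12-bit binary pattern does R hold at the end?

Start: R = -68 = 111110111100.
R = -68 − 1025 = -1093 = 101110111011
R = NOT 101110111011 = 010001000100 = 1092

010001000100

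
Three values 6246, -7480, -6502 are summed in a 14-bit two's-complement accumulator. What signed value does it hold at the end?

6246 + (-7480) = -1234 (11101100101110)
-1234 + (-6502) = -7736 (10000111001000)

-7736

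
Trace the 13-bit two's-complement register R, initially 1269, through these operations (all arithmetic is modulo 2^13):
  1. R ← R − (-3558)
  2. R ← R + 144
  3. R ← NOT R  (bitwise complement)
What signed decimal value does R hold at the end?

3220

Start: R = 1269 = 0010011110101.
R = 1269 − (-3558) = 4827; wraps to -3365 = 1001011011011
R = -3365 + 144 = -3221 = 1001101101011
R = NOT 1001101101011 = 0110010010100 = 3220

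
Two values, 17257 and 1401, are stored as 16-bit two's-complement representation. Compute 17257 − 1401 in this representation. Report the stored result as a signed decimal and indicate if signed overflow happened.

15856; no overflow

17257 → 0100001101101001
1401 → 0000010101111001
Subtract via negate-and-add: invert 0000010101111001 + 1 = 1111101010000111 (i.e. -1401).
  0100001101101001
+ 1111101010000111
= 0011110111110000  (discard carry-out 1)
Result 0011110111110000: MSB = 0 → value 15856.
Addends (after negating the subtrahend) have opposite signs, so signed overflow cannot occur.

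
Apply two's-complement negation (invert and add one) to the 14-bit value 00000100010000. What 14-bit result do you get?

11111011110000

Invert: 11111011101111. Add 1: 11111011110000.
Check: 00000100010000 = 272, 11111011110000 = -272.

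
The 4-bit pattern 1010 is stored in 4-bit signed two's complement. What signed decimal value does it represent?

MSB is 1, so the value is negative.
Unsigned reading: 10. Subtract 2^4 = 16: 10 − 16 = -6.

-6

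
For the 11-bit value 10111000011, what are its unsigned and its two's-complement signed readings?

unsigned = 1475, signed = -573

Unsigned: 10111000011 = 1475.
Signed: MSB=1 → 1475 − 2048 = -573.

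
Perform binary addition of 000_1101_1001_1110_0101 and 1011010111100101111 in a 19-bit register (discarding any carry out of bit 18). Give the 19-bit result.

1101000100100010100

  0001101100111100101
+ 1011010111100101111
= 1101000100100010100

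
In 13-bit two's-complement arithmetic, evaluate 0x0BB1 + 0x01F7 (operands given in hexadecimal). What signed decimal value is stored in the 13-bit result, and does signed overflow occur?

3496; no overflow

0x0BB1 = 0101110110001 = 2993 (signed)
0x01F7 = 0000111110111 = 503 (signed)
  0101110110001
+ 0000111110111
= 0110110101000
Result 0110110101000: MSB = 0 → value 3496.
Both addends are non-negative and so is the stored result: no signed overflow.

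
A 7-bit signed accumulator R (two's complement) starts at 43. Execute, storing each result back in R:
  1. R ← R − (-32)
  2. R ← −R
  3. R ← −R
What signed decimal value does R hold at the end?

Start: R = 43 = 0101011.
R = 43 − (-32) = 75; wraps to -53 = 1001011
R = −(-53) = 53 = 0110101
R = −(53) = -53 = 1001011

-53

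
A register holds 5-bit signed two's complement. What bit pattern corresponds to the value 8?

8 is non-negative, so write it directly in 5 bits: 01000.

01000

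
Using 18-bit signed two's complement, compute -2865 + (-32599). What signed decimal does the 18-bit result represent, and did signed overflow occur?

-2865 → 111111010011001111
-32599 → 111000000010101001
  111111010011001111
+ 111000000010101001
= 110111010101111000  (discard carry-out 1)
Result 110111010101111000: MSB = 1 → 226680 − 262144 = -35464.
Both addends are negative and so is the stored result: no signed overflow.

-35464; no overflow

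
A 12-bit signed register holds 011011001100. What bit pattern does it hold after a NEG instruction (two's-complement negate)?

100100110100

Invert: 100100110011. Add 1: 100100110100.
Check: 011011001100 = 1740, 100100110100 = -1740.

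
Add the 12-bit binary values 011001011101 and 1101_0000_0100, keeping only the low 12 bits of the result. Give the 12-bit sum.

001101100001

  011001011101
+ 110100000100
= 001101100001  (discard carry-out 1)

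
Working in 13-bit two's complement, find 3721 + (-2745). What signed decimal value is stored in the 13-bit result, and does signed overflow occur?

976; no overflow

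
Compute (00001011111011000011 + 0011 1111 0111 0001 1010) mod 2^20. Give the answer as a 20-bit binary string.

  00001011111011000011
+ 00111111011100011010
= 01001011010111011101

01001011010111011101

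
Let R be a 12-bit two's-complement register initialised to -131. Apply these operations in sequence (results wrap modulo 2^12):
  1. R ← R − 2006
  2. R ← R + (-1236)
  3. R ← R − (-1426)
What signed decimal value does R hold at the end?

Start: R = -131 = 111101111101.
R = -131 − 2006 = -2137; wraps to 1959 = 011110100111
R = 1959 + (-1236) = 723 = 001011010011
R = 723 − (-1426) = 2149; wraps to -1947 = 100001100101

-1947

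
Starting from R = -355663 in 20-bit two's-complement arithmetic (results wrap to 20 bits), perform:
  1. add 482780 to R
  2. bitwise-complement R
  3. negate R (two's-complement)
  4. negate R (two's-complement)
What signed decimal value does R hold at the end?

-127118

Start: R = -355663 = 10101001001010110001.
R = -355663 + 482780 = 127117 = 00011111000010001101
R = NOT 00011111000010001101 = 11100000111101110010 = -127118
R = −(-127118) = 127118 = 00011111000010001110
R = −(127118) = -127118 = 11100000111101110010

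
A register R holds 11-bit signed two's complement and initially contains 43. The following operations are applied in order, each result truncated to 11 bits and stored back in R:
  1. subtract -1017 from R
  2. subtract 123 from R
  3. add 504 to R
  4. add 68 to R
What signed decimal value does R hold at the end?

Start: R = 43 = 00000101011.
R = 43 − (-1017) = 1060; wraps to -988 = 10000100100
R = -988 − 123 = -1111; wraps to 937 = 01110101001
R = 937 + 504 = 1441; wraps to -607 = 10110100001
R = -607 + 68 = -539 = 10111100101

-539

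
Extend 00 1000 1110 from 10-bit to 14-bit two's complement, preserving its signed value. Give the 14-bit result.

MSB of 0010001110 is 0; replicate it into the new high bits.
0000|0010001110 → 00000010001110 (still 142).

00000010001110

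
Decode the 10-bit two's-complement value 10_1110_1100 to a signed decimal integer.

MSB is 1, so the value is negative.
Unsigned reading: 748. Subtract 2^10 = 1024: 748 − 1024 = -276.

-276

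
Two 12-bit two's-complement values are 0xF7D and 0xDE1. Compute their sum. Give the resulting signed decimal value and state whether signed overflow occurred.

-674; no overflow

0xF7D = 111101111101 = -131 (signed)
0xDE1 = 110111100001 = -543 (signed)
  111101111101
+ 110111100001
= 110101011110  (discard carry-out 1)
Result 110101011110: MSB = 1 → 3422 − 4096 = -674.
Both addends are negative and so is the stored result: no signed overflow.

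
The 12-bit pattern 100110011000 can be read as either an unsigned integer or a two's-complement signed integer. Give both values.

Unsigned: 100110011000 = 2456.
Signed: MSB=1 → 2456 − 4096 = -1640.

unsigned = 2456, signed = -1640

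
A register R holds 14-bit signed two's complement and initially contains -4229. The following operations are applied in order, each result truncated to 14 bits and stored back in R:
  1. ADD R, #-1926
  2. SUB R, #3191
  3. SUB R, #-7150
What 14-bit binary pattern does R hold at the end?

Start: R = -4229 = 10111101111011.
R = -4229 + (-1926) = -6155 = 10011111110101
R = -6155 − 3191 = -9346; wraps to 7038 = 01101101111110
R = 7038 − (-7150) = 14188; wraps to -2196 = 11011101101100

11011101101100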